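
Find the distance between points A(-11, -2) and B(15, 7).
Using the distance formula: d = sqrt((x₂-x₁)² + (y₂-y₁)²)
dx = 15 - (-11) = 26
dy = 7 - (-2) = 9
d = sqrt(26² + 9²) = sqrt(676 + 81) = sqrt(757) = 27.51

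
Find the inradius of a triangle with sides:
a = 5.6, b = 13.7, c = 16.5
s = (a+b+c)/2 = (5.6+13.7+16.5)/2 = 17.9
Area = √(s(s-a)(s-b)(s-c)) = √(17.9·12.3·4.2·1.4) = 35.9805
r = Area/s = 35.9805/17.9 = 2.01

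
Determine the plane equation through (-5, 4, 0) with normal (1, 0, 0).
d = n·P = (1)(-5) + (0)(4) + (0)(0) = -5
Plane: x = -5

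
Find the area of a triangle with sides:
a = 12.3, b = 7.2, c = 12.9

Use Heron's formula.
s = (a+b+c)/2 = (12.3+7.2+12.9)/2 = 16.2
A = √(s(s-a)(s-b)(s-c)) = √(16.2·3.9·9·3.3)
A = √1876.45 = 43.32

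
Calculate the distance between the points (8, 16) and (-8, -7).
Using the distance formula: d = sqrt((x₂-x₁)² + (y₂-y₁)²)
dx = (-8) - 8 = -16
dy = (-7) - 16 = -23
d = sqrt((-16)² + (-23)²) = sqrt(256 + 529) = sqrt(785) = 28.02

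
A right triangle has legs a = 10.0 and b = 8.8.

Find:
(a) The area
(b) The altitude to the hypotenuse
(a) Area = ½ab = ½·10.0·8.8 = 44
(b) Hypotenuse c = √(10.0² + 8.8²) = √177.44 = 13.3207
    Area = ½·c·h_c  →  h_c = 2·Area/c = 2·44/13.3207 = 6.606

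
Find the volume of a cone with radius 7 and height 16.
Volume = (1/3) * pi * r² * h
Volume = (1/3) * pi * 7² * 16
Volume = (1/3) * pi * 49 * 16
Volume = (1/3) * pi * 784
Volume = 821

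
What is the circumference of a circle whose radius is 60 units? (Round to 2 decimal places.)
Circumference = 2 * pi * r
Circumference = 2 * pi * 60
Circumference = 376.99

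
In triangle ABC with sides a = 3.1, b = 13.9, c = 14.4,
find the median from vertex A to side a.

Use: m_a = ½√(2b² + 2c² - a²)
m_a = ½√(2·13.9² + 2·14.4² - 3.1²)
m_a = ½√(386.42 + 414.72 - 9.61) = ½√791.53 = 14.07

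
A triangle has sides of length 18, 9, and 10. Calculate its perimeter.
Perimeter = sum of all sides
Perimeter = 18 + 9 + 10
Perimeter = 37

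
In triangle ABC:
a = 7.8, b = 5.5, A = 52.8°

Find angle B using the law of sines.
sin(B)/b = sin(A)/a
sin(B) = b·sin(A)/a = 5.5·sin(52.8°)/7.8 = 0.561656
B = arcsin(0.561656) = 34.17°  (b ≤ a, so B ≤ A and the acute solution is unique)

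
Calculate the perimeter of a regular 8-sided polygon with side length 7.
Perimeter = number of sides * side length
Perimeter = 8 * 7
Perimeter = 56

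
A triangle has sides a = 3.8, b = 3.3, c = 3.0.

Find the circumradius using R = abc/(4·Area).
s = (a+b+c)/2 = 5.05
Area = √(s(s-a)(s-b)(s-c)) = √(5.05·1.25·1.75·2.05) = 4.75879
R = abc/(4·Area) = (3.8·3.3·3.0)/(4·4.75879) = 37.62/19.03516 = 1.976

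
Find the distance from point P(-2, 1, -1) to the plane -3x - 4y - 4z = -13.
d = |(-3)(-2) + (-4)(1) + (-4)(-1) - (-13)| / √((-3)² + (-4)² + (-4)²) = 19/√41 = 2.967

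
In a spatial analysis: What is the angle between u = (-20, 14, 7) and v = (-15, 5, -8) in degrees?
u·v = 314, |u|² = 645, |v|² = 314
cos θ = 314/√202530 ≈ 0.6977
θ ≈ 45.76°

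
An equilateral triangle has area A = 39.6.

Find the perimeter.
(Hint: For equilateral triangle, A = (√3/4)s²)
A = (√3/4)s²  →  s² = 4A/√3 = 4·39.6/√3 = 91.4523
s = 9.56307
Perimeter = 3s = 28.69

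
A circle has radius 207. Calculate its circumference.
Circumference = 2 * pi * r
Circumference = 2 * pi * 207
Circumference = 1300.62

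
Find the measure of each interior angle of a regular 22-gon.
Interior angle of a regular n-gon = (n-2)*180/n
Interior angle = (22-2)*180/22
Interior angle = 20*180/22
Interior angle = 3600/22
Interior angle = 163.64 degrees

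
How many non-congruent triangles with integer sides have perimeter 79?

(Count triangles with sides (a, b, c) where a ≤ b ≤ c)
With a ≤ b ≤ c and a + b + c = 79, the triangle inequality a + b > c gives c < 79/2, so c ≤ 39.
Iterate a from 1 to ⌊p/3⌋ = 26; for each a, b ranges from a to ⌊(p−a)/2⌋ with c = p − a − b, keeping only c ≥ b.
Triples: (1, 39, 39), (2, 38, 39), (3, 37, 39), …
Count = 140 triangles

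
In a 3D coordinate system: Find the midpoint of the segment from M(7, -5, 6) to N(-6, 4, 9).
Midpoint = ((7-6)/2, (-5+4)/2, (6+9)/2) = (0.5, -0.5, 7.5)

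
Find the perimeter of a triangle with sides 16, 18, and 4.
Perimeter = sum of all sides
Perimeter = 16 + 18 + 4
Perimeter = 38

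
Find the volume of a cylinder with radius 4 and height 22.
Volume = pi * r² * h
Volume = pi * 4² * 22
Volume = pi * 16 * 22
Volume = pi * 352
Volume = 1105.84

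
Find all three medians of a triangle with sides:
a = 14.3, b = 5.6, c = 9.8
Using m_x = ½√(2y² + 2z² - x²):
m_a = ½√(2·5.6² + 2·9.8² - 14.3²) = ½√50.31 = 3.546
m_b = ½√(2·14.3² + 2·9.8² - 5.6²) = ½√569.7 = 11.93
m_c = ½√(2·14.3² + 2·5.6² - 9.8²) = ½√375.66 = 9.691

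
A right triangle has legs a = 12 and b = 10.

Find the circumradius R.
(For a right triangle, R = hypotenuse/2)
Hypotenuse c = √(12² + 10²) = √244 = 15.6205
R = c/2 = 7.81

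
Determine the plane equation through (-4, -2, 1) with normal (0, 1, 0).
d = n·P = (0)(-4) + (1)(-2) + (0)(1) = -2
Plane: y = -2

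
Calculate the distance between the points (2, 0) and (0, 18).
Using the distance formula: d = sqrt((x₂-x₁)² + (y₂-y₁)²)
dx = 0 - 2 = -2
dy = 18 - 0 = 18
d = sqrt((-2)² + 18²) = sqrt(4 + 324) = sqrt(328) = 18.11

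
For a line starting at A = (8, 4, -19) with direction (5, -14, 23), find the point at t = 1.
P(1) = (8 + 5(1), 4 + (-14)(1), -19 + 23(1)) = (13, -10, 4)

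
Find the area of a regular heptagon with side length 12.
For a regular 7-gon with side length s = 12:
Apothem a = s / (2*tan(pi/7)) = 12 / (2*tan(pi/7)) ≈ 12.4591
Perimeter P = 7 * 12 = 84
Area = (1/2) * P * a = (1/2) * 84 * 12.4591 = 523.28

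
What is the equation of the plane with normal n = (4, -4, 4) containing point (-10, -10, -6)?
d = n·P = (4)(-10) + (-4)(-10) + (4)(-6) = -24
Plane: 4x - 4y + 4z = -24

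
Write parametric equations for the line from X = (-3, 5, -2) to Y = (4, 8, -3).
Direction vector d = Y - X = (7, 3, -1)
x = -3 + 7t, y = 5 + 3t, z = -2 - t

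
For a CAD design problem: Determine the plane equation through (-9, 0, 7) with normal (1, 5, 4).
d = n·P = (1)(-9) + (5)(0) + (4)(7) = 19
Plane: x + 5y + 4z = 19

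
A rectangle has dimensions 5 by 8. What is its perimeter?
Perimeter = 2 * (length + width)
Perimeter = 2 * (5 + 8)
Perimeter = 2 * 13
Perimeter = 26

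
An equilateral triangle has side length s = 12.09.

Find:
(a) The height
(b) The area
(a) Height h = s·√3/2 = 12.09·√3/2 = 10.47
(b) Area = (√3/4)·s² = (√3/4)·12.09² = (√3/4)·146.168 = 63.29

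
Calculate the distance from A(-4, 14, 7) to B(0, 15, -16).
d = √[(4)² + (1)² + (-23)²] = √546 = 23.37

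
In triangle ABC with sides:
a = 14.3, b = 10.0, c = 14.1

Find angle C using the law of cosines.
cos(C) = (a² + b² - c²)/(2ab)
cos(C) = (14.3² + 10.0² - 14.1²)/(2·14.3·10.0) = 105.68/286 = 0.369510
C = arccos(0.369510) = 68.31°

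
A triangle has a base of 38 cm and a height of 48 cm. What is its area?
Area = (1/2) * base * height
Area = (1/2) * 38 * 48
Area = 912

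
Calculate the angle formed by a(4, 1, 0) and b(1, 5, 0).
a·b = 9, |a|² = 17, |b|² = 26
cos θ = 9/√442 ≈ 0.4281
θ ≈ 64.65°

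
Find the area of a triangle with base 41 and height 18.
Area = (1/2) * base * height
Area = (1/2) * 41 * 18
Area = 369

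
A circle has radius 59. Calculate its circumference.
Circumference = 2 * pi * r
Circumference = 2 * pi * 59
Circumference = 370.71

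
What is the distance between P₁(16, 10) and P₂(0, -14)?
Using the distance formula: d = sqrt((x₂-x₁)² + (y₂-y₁)²)
dx = 0 - 16 = -16
dy = (-14) - 10 = -24
d = sqrt((-16)² + (-24)²) = sqrt(256 + 576) = sqrt(832) = 28.84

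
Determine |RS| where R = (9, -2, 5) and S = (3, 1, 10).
d = √[(-6)² + (3)² + (5)²] = √70 = 8.367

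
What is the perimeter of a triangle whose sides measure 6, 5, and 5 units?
Perimeter = sum of all sides
Perimeter = 6 + 5 + 5
Perimeter = 16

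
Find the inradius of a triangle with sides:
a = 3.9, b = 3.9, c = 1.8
s = (a+b+c)/2 = (3.9+3.9+1.8)/2 = 4.8
Area = √(s(s-a)(s-b)(s-c)) = √(4.8·0.9·0.9·3) = 3.41526
r = Area/s = 3.41526/4.8 = 0.7115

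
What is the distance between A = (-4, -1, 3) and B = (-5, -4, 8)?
d = √[(-1)² + (-3)² + (5)²] = √35 = 5.916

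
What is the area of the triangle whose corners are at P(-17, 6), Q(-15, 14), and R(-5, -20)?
Using the coordinate formula: Area = (1/2)|x₁(y₂-y₃) + x₂(y₃-y₁) + x₃(y₁-y₂)|
Area = (1/2)|(-17)(14-(-20)) + (-15)((-20)-6) + (-5)(6-14)|
Area = (1/2)|(-17)*34 + (-15)*(-26) + (-5)*(-8)|
Area = (1/2)|(-578) + 390 + 40|
Area = (1/2)*148 = 74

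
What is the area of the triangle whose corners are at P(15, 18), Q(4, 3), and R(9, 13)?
Using the coordinate formula: Area = (1/2)|x₁(y₂-y₃) + x₂(y₃-y₁) + x₃(y₁-y₂)|
Area = (1/2)|15(3-13) + 4(13-18) + 9(18-3)|
Area = (1/2)|15*(-10) + 4*(-5) + 9*15|
Area = (1/2)|(-150) + (-20) + 135|
Area = (1/2)*35 = 17.50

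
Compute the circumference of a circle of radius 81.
Circumference = 2 * pi * r
Circumference = 2 * pi * 81
Circumference = 508.94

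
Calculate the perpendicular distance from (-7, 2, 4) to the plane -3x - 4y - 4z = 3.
d = |(-3)(-7) + (-4)(2) + (-4)(4) - (3)| / √((-3)² + (-4)² + (-4)²) = 6/√41 = 0.937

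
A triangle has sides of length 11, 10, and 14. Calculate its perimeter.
Perimeter = sum of all sides
Perimeter = 11 + 10 + 14
Perimeter = 35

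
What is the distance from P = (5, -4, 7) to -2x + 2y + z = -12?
d = |(-2)(5) + 2(-4) + 1(7) - (-12)| / √((-2)² + 2² + 1²) = 1/√9 = 0.3333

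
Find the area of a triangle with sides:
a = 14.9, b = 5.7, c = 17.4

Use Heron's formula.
s = (a+b+c)/2 = (14.9+5.7+17.4)/2 = 19
A = √(s(s-a)(s-b)(s-c)) = √(19·4.1·13.3·1.6)
A = √1657.71 = 40.72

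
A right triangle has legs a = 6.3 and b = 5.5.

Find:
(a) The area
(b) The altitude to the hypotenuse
(a) Area = ½ab = ½·6.3·5.5 = 17.325
(b) Hypotenuse c = √(6.3² + 5.5²) = √69.94 = 8.36301
    Area = ½·c·h_c  →  h_c = 2·Area/c = 2·17.325/8.36301 = 4.143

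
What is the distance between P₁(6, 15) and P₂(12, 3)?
Using the distance formula: d = sqrt((x₂-x₁)² + (y₂-y₁)²)
dx = 12 - 6 = 6
dy = 3 - 15 = -12
d = sqrt(6² + (-12)²) = sqrt(36 + 144) = sqrt(180) = 13.42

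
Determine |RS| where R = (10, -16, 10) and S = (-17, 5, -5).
d = √[(-27)² + (21)² + (-15)²] = √1395 = 37.35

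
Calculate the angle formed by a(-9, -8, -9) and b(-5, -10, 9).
a·b = 44, |a|² = 226, |b|² = 206
cos θ = 44/√46556 ≈ 0.2039
θ ≈ 78.23°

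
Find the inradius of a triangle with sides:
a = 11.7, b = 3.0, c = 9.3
s = (a+b+c)/2 = (11.7+3.0+9.3)/2 = 12
Area = √(s(s-a)(s-b)(s-c)) = √(12·0.3·9·2.7) = 9.35307
r = Area/s = 9.35307/12 = 0.7794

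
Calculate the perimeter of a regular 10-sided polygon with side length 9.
Perimeter = number of sides * side length
Perimeter = 10 * 9
Perimeter = 90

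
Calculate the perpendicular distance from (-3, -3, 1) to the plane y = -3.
d = |0(-3) + 1(-3) + 0(1) - (-3)| / √(0² + 1² + 0²) = 0/√1 = 0.0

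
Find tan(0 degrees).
tan(0 degrees) = 0
Decimal approximation: 0.0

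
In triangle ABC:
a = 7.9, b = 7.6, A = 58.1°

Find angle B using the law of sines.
sin(B)/b = sin(A)/a
sin(B) = b·sin(A)/a = 7.6·sin(58.1°)/7.9 = 0.816732
B = arcsin(0.816732) = 54.76°  (b ≤ a, so B ≤ A and the acute solution is unique)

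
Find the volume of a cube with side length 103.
Volume = s³
Volume = 103³
Volume = 1092727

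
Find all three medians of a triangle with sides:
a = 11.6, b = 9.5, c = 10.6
Using m_x = ½√(2y² + 2z² - x²):
m_a = ½√(2·9.5² + 2·10.6² - 11.6²) = ½√270.66 = 8.226
m_b = ½√(2·11.6² + 2·10.6² - 9.5²) = ½√403.59 = 10.04
m_c = ½√(2·11.6² + 2·9.5² - 10.6²) = ½√337.26 = 9.182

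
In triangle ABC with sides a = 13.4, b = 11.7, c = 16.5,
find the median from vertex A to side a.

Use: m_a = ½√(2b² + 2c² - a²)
m_a = ½√(2·11.7² + 2·16.5² - 13.4²)
m_a = ½√(273.78 + 544.5 - 179.56) = ½√638.72 = 12.64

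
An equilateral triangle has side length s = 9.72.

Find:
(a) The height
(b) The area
(a) Height h = s·√3/2 = 9.72·√3/2 = 8.418
(b) Area = (√3/4)·s² = (√3/4)·9.72² = (√3/4)·94.4784 = 40.91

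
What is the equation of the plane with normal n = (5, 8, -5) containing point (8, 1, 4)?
d = n·P = (5)(8) + (8)(1) + (-5)(4) = 28
Plane: 5x + 8y - 5z = 28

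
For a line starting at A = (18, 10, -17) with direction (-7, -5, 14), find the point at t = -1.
P(-1) = (18 + (-7)(-1), 10 + (-5)(-1), -17 + 14(-1)) = (25, 15, -31)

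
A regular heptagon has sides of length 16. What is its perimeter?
Perimeter = number of sides * side length
Perimeter = 7 * 16
Perimeter = 112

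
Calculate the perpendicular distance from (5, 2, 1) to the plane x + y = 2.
d = |1(5) + 1(2) + 0(1) - (2)| / √(1² + 1² + 0²) = 5/√2 = 3.536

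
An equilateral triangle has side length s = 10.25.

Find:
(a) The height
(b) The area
(a) Height h = s·√3/2 = 10.25·√3/2 = 8.877
(b) Area = (√3/4)·s² = (√3/4)·10.25² = (√3/4)·105.062 = 45.49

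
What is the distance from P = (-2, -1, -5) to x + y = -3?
d = |1(-2) + 1(-1) + 0(-5) - (-3)| / √(1² + 1² + 0²) = 0/√2 = 0.0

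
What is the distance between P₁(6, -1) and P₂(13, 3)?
Using the distance formula: d = sqrt((x₂-x₁)² + (y₂-y₁)²)
dx = 13 - 6 = 7
dy = 3 - (-1) = 4
d = sqrt(7² + 4²) = sqrt(49 + 16) = sqrt(65) = 8.06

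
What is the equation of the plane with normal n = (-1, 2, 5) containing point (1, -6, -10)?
d = n·P = (-1)(1) + (2)(-6) + (5)(-10) = -63
Plane: -x + 2y + 5z = -63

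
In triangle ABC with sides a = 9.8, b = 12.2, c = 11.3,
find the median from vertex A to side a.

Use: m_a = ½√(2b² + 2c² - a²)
m_a = ½√(2·12.2² + 2·11.3² - 9.8²)
m_a = ½√(297.68 + 255.38 - 96.04) = ½√457.02 = 10.69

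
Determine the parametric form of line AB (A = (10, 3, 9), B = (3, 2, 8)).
Direction vector d = B - A = (-7, -1, -1)
x = 10 - 7t, y = 3 - t, z = 9 - t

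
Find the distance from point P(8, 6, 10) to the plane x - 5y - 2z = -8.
d = |1(8) + (-5)(6) + (-2)(10) - (-8)| / √(1² + (-5)² + (-2)²) = 34/√30 = 6.208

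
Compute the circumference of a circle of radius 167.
Circumference = 2 * pi * r
Circumference = 2 * pi * 167
Circumference = 1049.29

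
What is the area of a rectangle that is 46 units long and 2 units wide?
Area = length * width
Area = 46 * 2
Area = 92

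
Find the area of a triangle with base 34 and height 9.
Area = (1/2) * base * height
Area = (1/2) * 34 * 9
Area = 153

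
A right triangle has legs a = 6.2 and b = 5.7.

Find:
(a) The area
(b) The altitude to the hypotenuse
(a) Area = ½ab = ½·6.2·5.7 = 17.67
(b) Hypotenuse c = √(6.2² + 5.7²) = √70.93 = 8.422
    Area = ½·c·h_c  →  h_c = 2·Area/c = 2·17.67/8.422 = 4.196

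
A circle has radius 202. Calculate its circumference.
Circumference = 2 * pi * r
Circumference = 2 * pi * 202
Circumference = 1269.20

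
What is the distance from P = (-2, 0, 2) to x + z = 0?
d = |1(-2) + 0(0) + 1(2) - (0)| / √(1² + 0² + 1²) = 0/√2 = 0.0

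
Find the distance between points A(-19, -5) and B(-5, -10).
Using the distance formula: d = sqrt((x₂-x₁)² + (y₂-y₁)²)
dx = (-5) - (-19) = 14
dy = (-10) - (-5) = -5
d = sqrt(14² + (-5)²) = sqrt(196 + 25) = sqrt(221) = 14.87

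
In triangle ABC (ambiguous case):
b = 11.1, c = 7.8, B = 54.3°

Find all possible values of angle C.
sin(C)/c = sin(B)/b  →  sin(C) = c·sin(B)/b = 7.8·sin(54.3°)/11.1 = 0.570653
C₁ = arcsin(0.570653) = 34.8°,  C₂ = 180° - C₁ = 145.2°
Check C₂: A = 180° - 54.3° - 145.2° = -19.5° ≤ 0, rejected
C = 34.8° (one solution)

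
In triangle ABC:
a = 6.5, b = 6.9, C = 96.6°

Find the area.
Using A = ½ab·sin(C):
A = ½·6.5·6.9·sin(96.6°) = ½·44.85·0.993373 = 22.28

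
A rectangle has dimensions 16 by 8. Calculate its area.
Area = length * width
Area = 16 * 8
Area = 128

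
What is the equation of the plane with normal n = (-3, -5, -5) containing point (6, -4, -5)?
d = n·P = (-3)(6) + (-5)(-4) + (-5)(-5) = 27
Plane: -3x - 5y - 5z = 27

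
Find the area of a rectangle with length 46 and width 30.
Area = length * width
Area = 46 * 30
Area = 1380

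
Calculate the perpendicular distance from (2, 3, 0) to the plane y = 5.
d = |0(2) + 1(3) + 0(0) - (5)| / √(0² + 1² + 0²) = 2/√1 = 2.0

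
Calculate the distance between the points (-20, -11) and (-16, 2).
Using the distance formula: d = sqrt((x₂-x₁)² + (y₂-y₁)²)
dx = (-16) - (-20) = 4
dy = 2 - (-11) = 13
d = sqrt(4² + 13²) = sqrt(16 + 169) = sqrt(185) = 13.60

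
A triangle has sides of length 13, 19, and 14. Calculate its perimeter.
Perimeter = sum of all sides
Perimeter = 13 + 19 + 14
Perimeter = 46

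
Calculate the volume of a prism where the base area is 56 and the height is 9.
Volume = base area * height
Volume = 56 * 9
Volume = 504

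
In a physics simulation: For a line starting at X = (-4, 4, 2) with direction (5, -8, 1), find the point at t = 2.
P(2) = (-4 + 5(2), 4 + (-8)(2), 2 + 1(2)) = (6, -12, 4)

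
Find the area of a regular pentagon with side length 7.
For a regular 5-gon with side length s = 7:
Apothem a = s / (2*tan(pi/5)) = 7 / (2*tan(pi/5)) ≈ 4.8173
Perimeter P = 5 * 7 = 35
Area = (1/2) * P * a = (1/2) * 35 * 4.8173 = 84.30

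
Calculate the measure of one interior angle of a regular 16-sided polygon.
Interior angle of a regular n-gon = (n-2)*180/n
Interior angle = (16-2)*180/16
Interior angle = 14*180/16
Interior angle = 2520/16
Interior angle = 157.50 degrees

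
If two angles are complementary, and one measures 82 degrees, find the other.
Complementary angles sum to 90 degrees.
Other angle = 90 - 82
Other angle = 8 degrees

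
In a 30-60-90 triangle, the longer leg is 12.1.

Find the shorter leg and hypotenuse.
In a 30-60-90 triangle, sides are in ratio 1 : √3 : 2.
Long leg = short leg·√3  →  short leg = 12.1/√3 = 6.986
Hypotenuse = 2·(short leg) = 2·12.1/√3 = 13.97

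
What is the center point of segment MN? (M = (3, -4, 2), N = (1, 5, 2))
Midpoint = ((3+1)/2, (-4+5)/2, (2+2)/2) = (2, 0.5, 2)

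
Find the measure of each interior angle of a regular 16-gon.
Interior angle of a regular n-gon = (n-2)*180/n
Interior angle = (16-2)*180/16
Interior angle = 14*180/16
Interior angle = 2520/16
Interior angle = 157.50 degrees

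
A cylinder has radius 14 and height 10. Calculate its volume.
Volume = pi * r² * h
Volume = pi * 14² * 10
Volume = pi * 196 * 10
Volume = pi * 1960
Volume = 6157.52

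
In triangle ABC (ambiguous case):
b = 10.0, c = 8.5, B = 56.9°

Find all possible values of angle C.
sin(C)/c = sin(B)/b  →  sin(C) = c·sin(B)/b = 8.5·sin(56.9°)/10.0 = 0.712061
C₁ = arcsin(0.712061) = 45.4°,  C₂ = 180° - C₁ = 134.6°
Check C₂: A = 180° - 56.9° - 134.6° = -11.5° ≤ 0, rejected
C = 45.4° (one solution)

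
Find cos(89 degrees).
cos(89 degrees) = 0.0175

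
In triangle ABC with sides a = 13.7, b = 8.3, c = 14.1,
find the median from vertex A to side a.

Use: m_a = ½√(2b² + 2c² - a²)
m_a = ½√(2·8.3² + 2·14.1² - 13.7²)
m_a = ½√(137.78 + 397.62 - 187.69) = ½√347.71 = 9.323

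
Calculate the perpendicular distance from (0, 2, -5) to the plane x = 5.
d = |1(0) + 0(2) + 0(-5) - (5)| / √(1² + 0² + 0²) = 5/√1 = 5.0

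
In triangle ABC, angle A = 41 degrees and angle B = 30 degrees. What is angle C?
Sum of angles in a triangle = 180 degrees
Third angle = 180 - 41 - 30
Third angle = 109 degrees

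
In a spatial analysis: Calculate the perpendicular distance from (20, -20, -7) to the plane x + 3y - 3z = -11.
d = |1(20) + 3(-20) + (-3)(-7) - (-11)| / √(1² + 3² + (-3)²) = 8/√19 = 1.835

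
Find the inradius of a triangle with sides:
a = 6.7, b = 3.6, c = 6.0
s = (a+b+c)/2 = (6.7+3.6+6.0)/2 = 8.15
Area = √(s(s-a)(s-b)(s-c)) = √(8.15·1.45·4.55·2.15) = 10.752
r = Area/s = 10.752/8.15 = 1.319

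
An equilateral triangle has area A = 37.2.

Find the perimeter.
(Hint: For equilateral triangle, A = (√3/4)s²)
A = (√3/4)s²  →  s² = 4A/√3 = 4·37.2/√3 = 85.9097
s = 9.26875
Perimeter = 3s = 27.81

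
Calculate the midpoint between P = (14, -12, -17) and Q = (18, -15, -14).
Midpoint = ((14+18)/2, (-12-15)/2, (-17-14)/2) = (16, -13.5, -15.5)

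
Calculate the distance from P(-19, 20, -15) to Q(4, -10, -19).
d = √[(23)² + (-30)² + (-4)²] = √1445 = 38.01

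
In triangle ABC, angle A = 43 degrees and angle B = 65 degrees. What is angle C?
Sum of angles in a triangle = 180 degrees
Third angle = 180 - 43 - 65
Third angle = 72 degrees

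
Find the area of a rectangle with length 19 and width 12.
Area = length * width
Area = 19 * 12
Area = 228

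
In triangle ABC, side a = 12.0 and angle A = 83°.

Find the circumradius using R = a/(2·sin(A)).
R = a/(2·sin(A)) = 12.0/(2·sin(83°))
R = 12.0/(2·0.992546) = 12.0/1.985092 = 6.045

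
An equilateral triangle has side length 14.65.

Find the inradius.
For an equilateral triangle, r = s/(2√3) where s is the side.
r = 14.65/(2√3) = 14.65/3.464102 = 4.229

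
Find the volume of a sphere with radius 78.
Volume = (4/3) * pi * r³
Volume = (4/3) * pi * 78³
Volume = (4/3) * pi * 474552
Volume = 1987798.77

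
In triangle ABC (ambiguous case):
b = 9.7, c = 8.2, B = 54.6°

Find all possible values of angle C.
sin(C)/c = sin(B)/b  →  sin(C) = c·sin(B)/b = 8.2·sin(54.6°)/9.7 = 0.689077
C₁ = arcsin(0.689077) = 43.56°,  C₂ = 180° - C₁ = 136.44°
Check C₂: A = 180° - 54.6° - 136.44° = -11.04° ≤ 0, rejected
C = 43.56° (one solution)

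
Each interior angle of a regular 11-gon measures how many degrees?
Interior angle of a regular n-gon = (n-2)*180/n
Interior angle = (11-2)*180/11
Interior angle = 9*180/11
Interior angle = 1620/11
Interior angle = 147.27 degrees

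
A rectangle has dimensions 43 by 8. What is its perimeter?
Perimeter = 2 * (length + width)
Perimeter = 2 * (43 + 8)
Perimeter = 2 * 51
Perimeter = 102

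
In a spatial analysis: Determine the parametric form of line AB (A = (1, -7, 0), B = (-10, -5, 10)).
Direction vector d = B - A = (-11, 2, 10)
x = 1 - 11t, y = -7 + 2t, z = 0 + 10t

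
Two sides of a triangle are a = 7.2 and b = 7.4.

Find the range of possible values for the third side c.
By the triangle inequality: |a - b| < c < a + b
|7.2 - 7.4| < c < 7.2 + 7.4
0.2 < c < 14.6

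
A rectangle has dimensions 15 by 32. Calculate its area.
Area = length * width
Area = 15 * 32
Area = 480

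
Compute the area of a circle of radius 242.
Area = pi * r²
Area = pi * 242²
Area = pi * 58564
Area = 183984.23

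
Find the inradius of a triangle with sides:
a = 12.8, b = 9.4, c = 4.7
s = (a+b+c)/2 = (12.8+9.4+4.7)/2 = 13.45
Area = √(s(s-a)(s-b)(s-c)) = √(13.45·0.65·4.05·8.75) = 17.6015
r = Area/s = 17.6015/13.45 = 1.309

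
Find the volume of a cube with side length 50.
Volume = s³
Volume = 50³
Volume = 125000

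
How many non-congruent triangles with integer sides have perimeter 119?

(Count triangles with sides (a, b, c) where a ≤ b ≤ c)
With a ≤ b ≤ c and a + b + c = 119, the triangle inequality a + b > c gives c < 119/2, so c ≤ 59.
Iterate a from 1 to ⌊p/3⌋ = 39; for each a, b ranges from a to ⌊(p−a)/2⌋ with c = p − a − b, keeping only c ≥ b.
Triples: (1, 59, 59), (2, 58, 59), (3, 57, 59), …
Count = 310 triangles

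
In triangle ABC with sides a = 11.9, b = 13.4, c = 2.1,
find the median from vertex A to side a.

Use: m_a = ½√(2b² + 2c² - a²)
m_a = ½√(2·13.4² + 2·2.1² - 11.9²)
m_a = ½√(359.12 + 8.82 - 141.61) = ½√226.33 = 7.522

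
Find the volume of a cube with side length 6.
Volume = s³
Volume = 6³
Volume = 216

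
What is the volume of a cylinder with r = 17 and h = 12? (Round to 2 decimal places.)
Volume = pi * r² * h
Volume = pi * 17² * 12
Volume = pi * 289 * 12
Volume = pi * 3468
Volume = 10895.04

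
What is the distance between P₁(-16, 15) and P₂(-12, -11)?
Using the distance formula: d = sqrt((x₂-x₁)² + (y₂-y₁)²)
dx = (-12) - (-16) = 4
dy = (-11) - 15 = -26
d = sqrt(4² + (-26)²) = sqrt(16 + 676) = sqrt(692) = 26.31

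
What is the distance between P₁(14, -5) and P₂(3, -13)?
Using the distance formula: d = sqrt((x₂-x₁)² + (y₂-y₁)²)
dx = 3 - 14 = -11
dy = (-13) - (-5) = -8
d = sqrt((-11)² + (-8)²) = sqrt(121 + 64) = sqrt(185) = 13.60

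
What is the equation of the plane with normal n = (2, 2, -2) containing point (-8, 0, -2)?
d = n·P = (2)(-8) + (2)(0) + (-2)(-2) = -12
Plane: 2x + 2y - 2z = -12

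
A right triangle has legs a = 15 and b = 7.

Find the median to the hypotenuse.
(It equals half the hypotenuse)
Hypotenuse c = √(15² + 7²) = √274 = 16.5529
Median to hypotenuse = c/2 = 8.276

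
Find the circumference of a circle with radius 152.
Circumference = 2 * pi * r
Circumference = 2 * pi * 152
Circumference = 955.04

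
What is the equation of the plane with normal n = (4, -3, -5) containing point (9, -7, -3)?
d = n·P = (4)(9) + (-3)(-7) + (-5)(-3) = 72
Plane: 4x - 3y - 5z = 72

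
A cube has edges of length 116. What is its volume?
Volume = s³
Volume = 116³
Volume = 1560896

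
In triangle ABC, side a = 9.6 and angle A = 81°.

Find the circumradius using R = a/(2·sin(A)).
R = a/(2·sin(A)) = 9.6/(2·sin(81°))
R = 9.6/(2·0.987688) = 9.6/1.975377 = 4.86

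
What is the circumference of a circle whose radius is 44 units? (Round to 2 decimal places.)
Circumference = 2 * pi * r
Circumference = 2 * pi * 44
Circumference = 276.46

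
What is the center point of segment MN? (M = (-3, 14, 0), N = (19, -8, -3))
Midpoint = ((-3+19)/2, (14-8)/2, (0-3)/2) = (8, 3, -1.5)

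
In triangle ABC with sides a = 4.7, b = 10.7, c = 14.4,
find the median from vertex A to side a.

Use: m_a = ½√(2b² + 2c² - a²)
m_a = ½√(2·10.7² + 2·14.4² - 4.7²)
m_a = ½√(228.98 + 414.72 - 22.09) = ½√621.61 = 12.47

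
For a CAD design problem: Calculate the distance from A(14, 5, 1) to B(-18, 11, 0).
d = √[(-32)² + (6)² + (-1)²] = √1061 = 32.57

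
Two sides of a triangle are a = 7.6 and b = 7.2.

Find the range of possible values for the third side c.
By the triangle inequality: |a - b| < c < a + b
|7.6 - 7.2| < c < 7.6 + 7.2
0.4 < c < 14.8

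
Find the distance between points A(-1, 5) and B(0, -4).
Using the distance formula: d = sqrt((x₂-x₁)² + (y₂-y₁)²)
dx = 0 - (-1) = 1
dy = (-4) - 5 = -9
d = sqrt(1² + (-9)²) = sqrt(1 + 81) = sqrt(82) = 9.06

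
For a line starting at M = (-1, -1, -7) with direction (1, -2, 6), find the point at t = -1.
P(-1) = (-1 + 1(-1), -1 + (-2)(-1), -7 + 6(-1)) = (-2, 1, -13)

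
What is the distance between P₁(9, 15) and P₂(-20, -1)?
Using the distance formula: d = sqrt((x₂-x₁)² + (y₂-y₁)²)
dx = (-20) - 9 = -29
dy = (-1) - 15 = -16
d = sqrt((-29)² + (-16)²) = sqrt(841 + 256) = sqrt(1097) = 33.12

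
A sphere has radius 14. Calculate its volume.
Volume = (4/3) * pi * r³
Volume = (4/3) * pi * 14³
Volume = (4/3) * pi * 2744
Volume = 11494.04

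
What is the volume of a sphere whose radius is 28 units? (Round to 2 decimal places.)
Volume = (4/3) * pi * r³
Volume = (4/3) * pi * 28³
Volume = (4/3) * pi * 21952
Volume = 91952.32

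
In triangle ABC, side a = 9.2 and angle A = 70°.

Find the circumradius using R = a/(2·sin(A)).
R = a/(2·sin(A)) = 9.2/(2·sin(70°))
R = 9.2/(2·0.939693) = 9.2/1.879385 = 4.895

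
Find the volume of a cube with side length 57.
Volume = s³
Volume = 57³
Volume = 185193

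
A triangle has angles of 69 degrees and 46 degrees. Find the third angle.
Sum of angles in a triangle = 180 degrees
Third angle = 180 - 69 - 46
Third angle = 65 degrees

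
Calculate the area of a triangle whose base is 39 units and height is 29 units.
Area = (1/2) * base * height
Area = (1/2) * 39 * 29
Area = 565.50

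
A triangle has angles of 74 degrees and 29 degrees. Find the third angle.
Sum of angles in a triangle = 180 degrees
Third angle = 180 - 74 - 29
Third angle = 77 degrees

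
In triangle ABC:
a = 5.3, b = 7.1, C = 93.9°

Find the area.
Using A = ½ab·sin(C):
A = ½·5.3·7.1·sin(93.9°) = ½·37.63·0.997684 = 18.77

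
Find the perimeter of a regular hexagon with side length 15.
Perimeter = number of sides * side length
Perimeter = 6 * 15
Perimeter = 90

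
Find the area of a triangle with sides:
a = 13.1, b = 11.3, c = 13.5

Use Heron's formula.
s = (a+b+c)/2 = (13.1+11.3+13.5)/2 = 18.95
A = √(s(s-a)(s-b)(s-c)) = √(18.95·5.85·7.65·5.45)
A = √4621.93 = 67.98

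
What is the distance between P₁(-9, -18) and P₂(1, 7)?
Using the distance formula: d = sqrt((x₂-x₁)² + (y₂-y₁)²)
dx = 1 - (-9) = 10
dy = 7 - (-18) = 25
d = sqrt(10² + 25²) = sqrt(100 + 625) = sqrt(725) = 26.93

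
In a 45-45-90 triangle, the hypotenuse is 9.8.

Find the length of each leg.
In a 45-45-90 triangle, hypotenuse = leg·√2  →  leg = hypotenuse/√2
leg = 9.8/√2 = 6.93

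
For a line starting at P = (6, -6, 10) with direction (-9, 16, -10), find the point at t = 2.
P(2) = (6 + (-9)(2), -6 + 16(2), 10 + (-10)(2)) = (-12, 26, -10)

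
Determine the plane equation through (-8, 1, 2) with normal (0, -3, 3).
d = n·P = (0)(-8) + (-3)(1) + (3)(2) = 3
Plane: -3y + 3z = 3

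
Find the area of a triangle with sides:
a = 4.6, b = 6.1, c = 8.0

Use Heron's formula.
s = (a+b+c)/2 = (4.6+6.1+8.0)/2 = 9.35
A = √(s(s-a)(s-b)(s-c)) = √(9.35·4.75·3.25·1.35)
A = √194.86 = 13.96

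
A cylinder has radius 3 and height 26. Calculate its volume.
Volume = pi * r² * h
Volume = pi * 3² * 26
Volume = pi * 9 * 26
Volume = pi * 234
Volume = 735.13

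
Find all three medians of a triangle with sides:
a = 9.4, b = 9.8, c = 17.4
Using m_x = ½√(2y² + 2z² - x²):
m_a = ½√(2·9.8² + 2·17.4² - 9.4²) = ½√709.24 = 13.32
m_b = ½√(2·9.4² + 2·17.4² - 9.8²) = ½√686.2 = 13.1
m_c = ½√(2·9.4² + 2·9.8² - 17.4²) = ½√66.04 = 4.063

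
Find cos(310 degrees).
cos(310 degrees) = 0.6428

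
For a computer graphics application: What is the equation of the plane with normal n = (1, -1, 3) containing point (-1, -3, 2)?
d = n·P = (1)(-1) + (-1)(-3) + (3)(2) = 8
Plane: x - y + 3z = 8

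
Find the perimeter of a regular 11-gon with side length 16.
Perimeter = number of sides * side length
Perimeter = 11 * 16
Perimeter = 176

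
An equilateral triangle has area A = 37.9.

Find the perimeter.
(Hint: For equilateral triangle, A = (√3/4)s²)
A = (√3/4)s²  →  s² = 4A/√3 = 4·37.9/√3 = 87.5263
s = 9.35555
Perimeter = 3s = 28.07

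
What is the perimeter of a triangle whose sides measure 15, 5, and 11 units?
Perimeter = sum of all sides
Perimeter = 15 + 5 + 11
Perimeter = 31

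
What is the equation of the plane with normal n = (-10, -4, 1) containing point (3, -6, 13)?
d = n·P = (-10)(3) + (-4)(-6) + (1)(13) = 7
Plane: -10x - 4y + z = 7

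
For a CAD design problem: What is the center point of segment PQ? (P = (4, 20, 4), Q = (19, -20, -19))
Midpoint = ((4+19)/2, (20-20)/2, (4-19)/2) = (11.5, 0, -7.5)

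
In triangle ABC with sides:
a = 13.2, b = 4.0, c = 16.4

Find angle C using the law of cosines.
cos(C) = (a² + b² - c²)/(2ab)
cos(C) = (13.2² + 4.0² - 16.4²)/(2·13.2·4.0) = -78.72/105.6 = -0.745455
C = arccos(-0.745455) = 138.2°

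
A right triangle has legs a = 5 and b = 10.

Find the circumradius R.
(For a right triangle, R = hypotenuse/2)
Hypotenuse c = √(5² + 10²) = √125 = 11.1803
R = c/2 = 5.59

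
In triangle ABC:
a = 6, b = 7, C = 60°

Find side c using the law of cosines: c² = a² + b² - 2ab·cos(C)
c² = 6² + 7² - 2·6·7·cos(60°)
c² = 36 + 49 - 84·0.5000 = 43
c = √43 = 6.557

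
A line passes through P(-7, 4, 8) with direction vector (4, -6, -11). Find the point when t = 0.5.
P(0.5) = (-7 + 4(0.5), 4 + (-6)(0.5), 8 + (-11)(0.5)) = (-5, 1, 2.5)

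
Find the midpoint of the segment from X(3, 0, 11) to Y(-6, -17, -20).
Midpoint = ((3-6)/2, (0-17)/2, (11-20)/2) = (-1.5, -8.5, -4.5)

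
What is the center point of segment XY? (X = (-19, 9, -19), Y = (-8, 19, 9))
Midpoint = ((-19-8)/2, (9+19)/2, (-19+9)/2) = (-13.5, 14, -5)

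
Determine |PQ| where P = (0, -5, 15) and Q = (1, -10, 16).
d = √[(1)² + (-5)² + (1)²] = √27 = 5.196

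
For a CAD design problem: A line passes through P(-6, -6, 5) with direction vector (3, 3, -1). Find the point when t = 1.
P(1) = (-6 + 3(1), -6 + 3(1), 5 + (-1)(1)) = (-3, -3, 4)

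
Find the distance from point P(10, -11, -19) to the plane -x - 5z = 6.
d = |(-1)(10) + 0(-11) + (-5)(-19) - (6)| / √((-1)² + 0² + (-5)²) = 79/√26 = 15.49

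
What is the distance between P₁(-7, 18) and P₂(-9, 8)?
Using the distance formula: d = sqrt((x₂-x₁)² + (y₂-y₁)²)
dx = (-9) - (-7) = -2
dy = 8 - 18 = -10
d = sqrt((-2)² + (-10)²) = sqrt(4 + 100) = sqrt(104) = 10.20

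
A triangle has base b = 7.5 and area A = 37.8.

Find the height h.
A = ½bh  →  h = 2A/b
h = 2·37.8/7.5 = 10.08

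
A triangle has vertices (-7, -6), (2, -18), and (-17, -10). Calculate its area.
Using the coordinate formula: Area = (1/2)|x₁(y₂-y₃) + x₂(y₃-y₁) + x₃(y₁-y₂)|
Area = (1/2)|(-7)((-18)-(-10)) + 2((-10)-(-6)) + (-17)((-6)-(-18))|
Area = (1/2)|(-7)*(-8) + 2*(-4) + (-17)*12|
Area = (1/2)|56 + (-8) + (-204)|
Area = (1/2)*156 = 78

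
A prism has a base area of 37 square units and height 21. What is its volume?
Volume = base area * height
Volume = 37 * 21
Volume = 777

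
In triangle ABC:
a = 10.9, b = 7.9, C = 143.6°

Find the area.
Using A = ½ab·sin(C):
A = ½·10.9·7.9·sin(143.6°) = ½·86.11·0.593419 = 25.55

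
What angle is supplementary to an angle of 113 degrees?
Supplementary angles sum to 180 degrees.
Other angle = 180 - 113
Other angle = 67 degrees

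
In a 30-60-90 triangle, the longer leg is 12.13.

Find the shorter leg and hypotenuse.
In a 30-60-90 triangle, sides are in ratio 1 : √3 : 2.
Long leg = short leg·√3  →  short leg = 12.13/√3 = 7.003
Hypotenuse = 2·(short leg) = 2·12.13/√3 = 14.01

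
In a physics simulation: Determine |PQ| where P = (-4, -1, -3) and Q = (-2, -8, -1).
d = √[(2)² + (-7)² + (2)²] = √57 = 7.55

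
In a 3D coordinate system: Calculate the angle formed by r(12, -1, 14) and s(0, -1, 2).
r·s = 29, |r|² = 341, |s|² = 5
cos θ = 29/√1705 ≈ 0.7023
θ ≈ 45.39°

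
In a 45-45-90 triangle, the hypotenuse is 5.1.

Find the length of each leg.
In a 45-45-90 triangle, hypotenuse = leg·√2  →  leg = hypotenuse/√2
leg = 5.1/√2 = 3.606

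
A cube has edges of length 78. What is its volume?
Volume = s³
Volume = 78³
Volume = 474552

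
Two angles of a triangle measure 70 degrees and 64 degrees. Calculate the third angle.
Sum of angles in a triangle = 180 degrees
Third angle = 180 - 70 - 64
Third angle = 46 degrees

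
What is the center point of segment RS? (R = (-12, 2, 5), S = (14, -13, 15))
Midpoint = ((-12+14)/2, (2-13)/2, (5+15)/2) = (1, -5.5, 10)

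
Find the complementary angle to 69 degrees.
Complementary angles sum to 90 degrees.
Other angle = 90 - 69
Other angle = 21 degrees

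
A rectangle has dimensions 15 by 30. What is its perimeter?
Perimeter = 2 * (length + width)
Perimeter = 2 * (15 + 30)
Perimeter = 2 * 45
Perimeter = 90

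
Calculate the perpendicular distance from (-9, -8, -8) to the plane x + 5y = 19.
d = |1(-9) + 5(-8) + 0(-8) - (19)| / √(1² + 5² + 0²) = 68/√26 = 13.34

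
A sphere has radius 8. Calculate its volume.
Volume = (4/3) * pi * r³
Volume = (4/3) * pi * 8³
Volume = (4/3) * pi * 512
Volume = 2144.66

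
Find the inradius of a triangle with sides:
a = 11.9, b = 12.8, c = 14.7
s = (a+b+c)/2 = (11.9+12.8+14.7)/2 = 19.7
Area = √(s(s-a)(s-b)(s-c)) = √(19.7·7.8·6.9·5) = 72.8098
r = Area/s = 72.8098/19.7 = 3.696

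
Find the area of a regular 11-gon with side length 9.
For a regular 11-gon with side length s = 9:
Apothem a = s / (2*tan(pi/11)) = 9 / (2*tan(pi/11)) ≈ 15.3256
Perimeter P = 11 * 9 = 99
Area = (1/2) * P * a = (1/2) * 99 * 15.3256 = 758.62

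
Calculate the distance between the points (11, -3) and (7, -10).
Using the distance formula: d = sqrt((x₂-x₁)² + (y₂-y₁)²)
dx = 7 - 11 = -4
dy = (-10) - (-3) = -7
d = sqrt((-4)² + (-7)²) = sqrt(16 + 49) = sqrt(65) = 8.06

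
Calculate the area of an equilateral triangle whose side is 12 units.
Area = (sqrt(3)/4) * s²
Area = (sqrt(3)/4) * 12²
Area = (sqrt(3)/4) * 144
Area = 62.35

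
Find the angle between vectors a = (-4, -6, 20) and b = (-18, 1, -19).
a·b = -314, |a|² = 452, |b|² = 686
cos θ = -314/√310072 ≈ -0.5639
θ ≈ 124.3°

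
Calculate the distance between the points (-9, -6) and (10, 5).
Using the distance formula: d = sqrt((x₂-x₁)² + (y₂-y₁)²)
dx = 10 - (-9) = 19
dy = 5 - (-6) = 11
d = sqrt(19² + 11²) = sqrt(361 + 121) = sqrt(482) = 21.95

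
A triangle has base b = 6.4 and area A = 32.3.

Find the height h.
A = ½bh  →  h = 2A/b
h = 2·32.3/6.4 = 10.09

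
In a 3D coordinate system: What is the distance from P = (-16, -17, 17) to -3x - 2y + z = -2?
d = |(-3)(-16) + (-2)(-17) + 1(17) - (-2)| / √((-3)² + (-2)² + 1²) = 101/√14 = 26.99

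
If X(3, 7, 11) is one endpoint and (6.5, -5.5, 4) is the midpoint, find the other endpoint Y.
Y = (2×6.5 - 3, 2×(-5.5) - 7, 2×4 - 11) = (10, -18, -3)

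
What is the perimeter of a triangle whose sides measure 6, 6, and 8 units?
Perimeter = sum of all sides
Perimeter = 6 + 6 + 8
Perimeter = 20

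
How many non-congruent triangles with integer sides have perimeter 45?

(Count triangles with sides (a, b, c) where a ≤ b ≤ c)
With a ≤ b ≤ c and a + b + c = 45, the triangle inequality a + b > c gives c < 45/2, so c ≤ 22.
Iterate a from 1 to ⌊p/3⌋ = 15; for each a, b ranges from a to ⌊(p−a)/2⌋ with c = p − a − b, keeping only c ≥ b.
Triples: (1, 22, 22), (2, 21, 22), (3, 20, 22), …
Count = 48 triangles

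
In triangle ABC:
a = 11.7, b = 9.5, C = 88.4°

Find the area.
Using A = ½ab·sin(C):
A = ½·11.7·9.5·sin(88.4°) = ½·111.15·0.999610 = 55.55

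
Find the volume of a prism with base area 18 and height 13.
Volume = base area * height
Volume = 18 * 13
Volume = 234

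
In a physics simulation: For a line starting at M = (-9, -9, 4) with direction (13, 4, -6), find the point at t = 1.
P(1) = (-9 + 13(1), -9 + 4(1), 4 + (-6)(1)) = (4, -5, -2)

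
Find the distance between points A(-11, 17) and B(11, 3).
Using the distance formula: d = sqrt((x₂-x₁)² + (y₂-y₁)²)
dx = 11 - (-11) = 22
dy = 3 - 17 = -14
d = sqrt(22² + (-14)²) = sqrt(484 + 196) = sqrt(680) = 26.08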